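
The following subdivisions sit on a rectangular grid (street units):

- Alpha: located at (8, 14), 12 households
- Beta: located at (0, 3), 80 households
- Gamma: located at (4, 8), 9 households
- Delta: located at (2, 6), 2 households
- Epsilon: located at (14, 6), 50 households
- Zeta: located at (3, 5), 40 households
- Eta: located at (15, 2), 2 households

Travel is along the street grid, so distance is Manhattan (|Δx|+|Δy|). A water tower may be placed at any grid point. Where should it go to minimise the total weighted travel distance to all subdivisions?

Manhattan distance separates: Σwᵢ(|x−xᵢ|+|y−yᵢ|) = Σwᵢ|x−xᵢ| + Σwᵢ|y−yᵢ|, so x and y are optimised independently as 1-D weighted medians.
Total weight W = 195; half = 97.5.
x-coordinate, sorted with cumulative weight:
  x=0 (Beta, w=80) cum 80
  x=2 (Delta, w=2) cum 82
  x=3 (Zeta, w=40) cum 122  ← median
  x=4 (Gamma, w=9) cum 131
  x=8 (Alpha, w=12) cum 143
  x=14 (Epsilon, w=50) cum 193
  x=15 (Eta, w=2) cum 195
⇒ x* = 3
y-coordinate, sorted with cumulative weight:
  y=2 (Eta, w=2) cum 2
  y=3 (Beta, w=80) cum 82
  y=5 (Zeta, w=40) cum 122  ← median
  y=6 (Delta, w=2) cum 124
  y=6 (Epsilon, w=50) cum 174
  y=8 (Gamma, w=9) cum 183
  y=14 (Alpha, w=12) cum 195
⇒ y* = 5

(3, 5)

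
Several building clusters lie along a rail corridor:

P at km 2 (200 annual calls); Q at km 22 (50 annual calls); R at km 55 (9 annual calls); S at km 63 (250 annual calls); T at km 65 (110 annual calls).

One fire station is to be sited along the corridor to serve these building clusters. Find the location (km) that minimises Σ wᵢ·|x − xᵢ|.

x = 63

For a sum of weighted absolute distances on a line, the optimum is the weighted median (not the mean). Total weight W = 619; half-weight = 309.5.
Sort by position and accumulate weight:
  km 2 (P, w=200) → cum 200
  km 22 (Q, w=50) → cum 250
  km 55 (R, w=9) → cum 259
  km 63 (S, w=250) → cum 509  ≥ 309.5 → median here
  km 65 (T, w=110) → cum 619
Optimal location: km 63.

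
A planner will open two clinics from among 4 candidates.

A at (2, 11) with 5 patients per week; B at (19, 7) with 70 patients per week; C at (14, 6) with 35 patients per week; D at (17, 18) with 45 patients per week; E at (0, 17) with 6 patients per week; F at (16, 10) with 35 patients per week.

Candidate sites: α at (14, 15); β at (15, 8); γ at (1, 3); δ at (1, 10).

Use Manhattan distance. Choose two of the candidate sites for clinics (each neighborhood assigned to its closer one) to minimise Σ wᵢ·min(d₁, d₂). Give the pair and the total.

{α, β}, total 1006

Evaluate every pair (each demand assigned to the nearer of the two):
  {α, β}: total = 1006
  {β, δ}: total = 1158
  {β, γ}: total = 1235
  {α, δ}: total = 1798
  {α, γ}: total = 1875
  {γ, δ}: total = 3693
Best pair: {α, β} with total 1006.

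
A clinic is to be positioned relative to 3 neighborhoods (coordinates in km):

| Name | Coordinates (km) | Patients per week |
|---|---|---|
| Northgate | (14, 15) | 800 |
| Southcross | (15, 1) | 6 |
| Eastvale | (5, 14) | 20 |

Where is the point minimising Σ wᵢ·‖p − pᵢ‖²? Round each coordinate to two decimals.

The minimiser of Σwᵢ‖p−pᵢ‖² is the weighted centroid p* = (Σwᵢpᵢ)/(Σwᵢ).
Σwᵢ = 826.
Σwᵢxᵢ = 800·14 + 6·15 + 20·5 = 11390.
Σwᵢyᵢ = 800·15 + 6·1 + 20·14 = 12286.
x* = 11390/826 = 13.79, y* = 12286/826 = 14.87.

(13.79, 14.87)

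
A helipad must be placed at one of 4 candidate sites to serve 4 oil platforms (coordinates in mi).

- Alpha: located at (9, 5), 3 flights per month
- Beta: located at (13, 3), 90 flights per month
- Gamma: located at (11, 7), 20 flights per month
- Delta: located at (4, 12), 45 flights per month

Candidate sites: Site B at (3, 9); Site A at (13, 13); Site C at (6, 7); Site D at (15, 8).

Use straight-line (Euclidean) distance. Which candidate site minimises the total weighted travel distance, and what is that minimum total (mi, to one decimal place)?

Site C, total 1078.8 mi

Total weighted distance at each candidate:
  Site B (3, 9): total = 1378.4
  Site A (13, 13): total = 1460.8
  Site C (6, 7): total = 1078.8
  Site D (15, 8): total = 1114.0
Minimum is at Site C with total 1078.8 mi.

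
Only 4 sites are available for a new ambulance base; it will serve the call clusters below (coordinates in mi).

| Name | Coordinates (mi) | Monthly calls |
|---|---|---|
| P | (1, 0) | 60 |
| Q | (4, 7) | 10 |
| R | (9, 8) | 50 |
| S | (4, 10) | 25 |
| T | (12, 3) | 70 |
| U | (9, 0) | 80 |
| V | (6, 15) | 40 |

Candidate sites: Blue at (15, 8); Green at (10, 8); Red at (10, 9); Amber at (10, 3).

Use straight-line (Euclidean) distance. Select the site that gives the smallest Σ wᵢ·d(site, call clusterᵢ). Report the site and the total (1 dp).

Amber, total 2025.7 mi

Total weighted distance at each candidate:
  Blue (15, 8): total = 3321.7
  Green (10, 8): total = 2335.9
  Red (10, 9): total = 2505.3
  Amber (10, 3): total = 2025.7
Minimum is at Amber with total 2025.7 mi.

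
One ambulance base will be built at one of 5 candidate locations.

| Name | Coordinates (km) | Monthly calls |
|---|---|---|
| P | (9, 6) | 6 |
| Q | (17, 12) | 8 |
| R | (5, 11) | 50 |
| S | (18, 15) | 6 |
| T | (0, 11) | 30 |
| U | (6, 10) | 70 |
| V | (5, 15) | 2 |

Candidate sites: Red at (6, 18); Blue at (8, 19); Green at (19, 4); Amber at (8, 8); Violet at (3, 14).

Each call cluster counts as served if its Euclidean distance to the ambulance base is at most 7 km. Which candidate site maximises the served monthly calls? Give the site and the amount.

Coverage radius r = 7 km; a point is covered iff (Δx)²+(Δy)² ≤ 7² = 49.
  Red (6, 18): covers {V} → 2
  Blue (8, 19): covers {V} → 2
  Green (19, 4): covers {none} → 0
  Amber (8, 8): covers {P, R, U} → 126
  Violet (3, 14): covers {R, T, U, V} → 152
Maximum coverage at Violet: 152 monthly calls.

Violet, covering 152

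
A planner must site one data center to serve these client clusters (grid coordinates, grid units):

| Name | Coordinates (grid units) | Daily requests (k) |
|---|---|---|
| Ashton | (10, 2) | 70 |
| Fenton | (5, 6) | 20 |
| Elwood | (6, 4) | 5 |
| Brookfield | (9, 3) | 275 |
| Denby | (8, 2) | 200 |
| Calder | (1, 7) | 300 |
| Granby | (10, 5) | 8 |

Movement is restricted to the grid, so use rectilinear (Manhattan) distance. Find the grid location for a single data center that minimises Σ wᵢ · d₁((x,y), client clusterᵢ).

(8, 3)

Manhattan distance separates: Σwᵢ(|x−xᵢ|+|y−yᵢ|) = Σwᵢ|x−xᵢ| + Σwᵢ|y−yᵢ|, so x and y are optimised independently as 1-D weighted medians.
Total weight W = 878; half = 439.
x-coordinate, sorted with cumulative weight:
  x=1 (Calder, w=300) cum 300
  x=5 (Fenton, w=20) cum 320
  x=6 (Elwood, w=5) cum 325
  x=8 (Denby, w=200) cum 525  ← median
  x=9 (Brookfield, w=275) cum 800
  x=10 (Ashton, w=70) cum 870
  x=10 (Granby, w=8) cum 878
⇒ x* = 8
y-coordinate, sorted with cumulative weight:
  y=2 (Ashton, w=70) cum 70
  y=2 (Denby, w=200) cum 270
  y=3 (Brookfield, w=275) cum 545  ← median
  y=4 (Elwood, w=5) cum 550
  y=5 (Granby, w=8) cum 558
  y=6 (Fenton, w=20) cum 578
  y=7 (Calder, w=300) cum 878
⇒ y* = 3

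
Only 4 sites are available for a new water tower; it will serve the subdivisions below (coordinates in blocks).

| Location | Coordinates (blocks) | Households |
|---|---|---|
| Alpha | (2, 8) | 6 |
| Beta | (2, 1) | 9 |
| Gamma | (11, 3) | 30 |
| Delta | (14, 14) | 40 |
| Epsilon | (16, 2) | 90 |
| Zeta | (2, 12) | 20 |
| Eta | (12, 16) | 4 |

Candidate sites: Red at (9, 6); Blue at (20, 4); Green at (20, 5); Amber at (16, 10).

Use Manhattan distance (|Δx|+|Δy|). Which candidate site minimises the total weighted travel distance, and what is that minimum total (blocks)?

Amber, total 1983 blocks

Total weighted distance at each candidate:
  Red (9, 6): total = 2134
  Blue (20, 4): total = 2401
  Green (20, 5): total = 2460
  Amber (16, 10): total = 1983
Minimum is at Amber with total 1983 blocks.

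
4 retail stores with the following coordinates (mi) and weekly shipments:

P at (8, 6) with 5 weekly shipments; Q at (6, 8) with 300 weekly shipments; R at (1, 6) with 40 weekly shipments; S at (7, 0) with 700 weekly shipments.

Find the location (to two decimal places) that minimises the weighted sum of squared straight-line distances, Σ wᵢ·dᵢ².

(6.49, 2.56)

The minimiser of Σwᵢ‖p−pᵢ‖² is the weighted centroid p* = (Σwᵢpᵢ)/(Σwᵢ).
Σwᵢ = 1045.
Σwᵢxᵢ = 5·8 + 300·6 + 40·1 + 700·7 = 6780.
Σwᵢyᵢ = 5·6 + 300·8 + 40·6 + 700·0 = 2670.
x* = 6780/1045 = 6.49, y* = 2670/1045 = 2.56.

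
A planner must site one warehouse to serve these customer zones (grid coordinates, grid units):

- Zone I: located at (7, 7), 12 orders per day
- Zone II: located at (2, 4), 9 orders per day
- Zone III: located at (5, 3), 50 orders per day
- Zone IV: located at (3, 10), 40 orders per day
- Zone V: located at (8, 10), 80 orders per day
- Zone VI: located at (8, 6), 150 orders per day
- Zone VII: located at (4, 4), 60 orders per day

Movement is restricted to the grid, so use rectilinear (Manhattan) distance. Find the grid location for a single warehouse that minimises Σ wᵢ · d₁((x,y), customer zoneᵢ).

(8, 6)

Manhattan distance separates: Σwᵢ(|x−xᵢ|+|y−yᵢ|) = Σwᵢ|x−xᵢ| + Σwᵢ|y−yᵢ|, so x and y are optimised independently as 1-D weighted medians.
Total weight W = 401; half = 200.5.
x-coordinate, sorted with cumulative weight:
  x=2 (Zone II, w=9) cum 9
  x=3 (Zone IV, w=40) cum 49
  x=4 (Zone VII, w=60) cum 109
  x=5 (Zone III, w=50) cum 159
  x=7 (Zone I, w=12) cum 171
  x=8 (Zone V, w=80) cum 251  ← median
  x=8 (Zone VI, w=150) cum 401
⇒ x* = 8
y-coordinate, sorted with cumulative weight:
  y=3 (Zone III, w=50) cum 50
  y=4 (Zone II, w=9) cum 59
  y=4 (Zone VII, w=60) cum 119
  y=6 (Zone VI, w=150) cum 269  ← median
  y=7 (Zone I, w=12) cum 281
  y=10 (Zone IV, w=40) cum 321
  y=10 (Zone V, w=80) cum 401
⇒ y* = 6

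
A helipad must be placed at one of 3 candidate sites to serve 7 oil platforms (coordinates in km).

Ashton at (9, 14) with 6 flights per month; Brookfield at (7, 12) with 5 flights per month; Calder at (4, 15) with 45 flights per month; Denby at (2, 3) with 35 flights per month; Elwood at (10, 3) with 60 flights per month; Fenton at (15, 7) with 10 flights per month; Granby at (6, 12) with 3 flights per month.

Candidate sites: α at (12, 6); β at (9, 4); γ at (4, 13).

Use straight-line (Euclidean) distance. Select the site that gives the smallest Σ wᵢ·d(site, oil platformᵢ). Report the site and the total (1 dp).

β, total 1070.0 km

Total weighted distance at each candidate:
  α (12, 6): total = 1271.0
  β (9, 4): total = 1070.0
  γ (4, 13): total = 1325.1
Minimum is at β with total 1070.0 km.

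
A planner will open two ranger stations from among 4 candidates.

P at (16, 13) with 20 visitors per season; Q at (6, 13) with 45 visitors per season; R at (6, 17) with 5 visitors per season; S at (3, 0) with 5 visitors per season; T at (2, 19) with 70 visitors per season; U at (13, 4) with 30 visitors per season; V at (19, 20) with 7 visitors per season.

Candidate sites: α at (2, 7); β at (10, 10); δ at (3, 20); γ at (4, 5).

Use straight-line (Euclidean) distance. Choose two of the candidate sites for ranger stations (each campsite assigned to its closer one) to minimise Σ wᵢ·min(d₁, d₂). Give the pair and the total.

Evaluate every pair (each demand assigned to the nearer of the two):
  {β, δ}: total = 835.8
  {δ, γ}: total = 1160.5
  {α, δ}: total = 1229.4
  {β, γ}: total = 1563.3
  {α, β}: total = 1570.3
  {α, γ}: total = 1952.4
Best pair: {β, δ} with total 835.8.

{β, δ}, total 835.8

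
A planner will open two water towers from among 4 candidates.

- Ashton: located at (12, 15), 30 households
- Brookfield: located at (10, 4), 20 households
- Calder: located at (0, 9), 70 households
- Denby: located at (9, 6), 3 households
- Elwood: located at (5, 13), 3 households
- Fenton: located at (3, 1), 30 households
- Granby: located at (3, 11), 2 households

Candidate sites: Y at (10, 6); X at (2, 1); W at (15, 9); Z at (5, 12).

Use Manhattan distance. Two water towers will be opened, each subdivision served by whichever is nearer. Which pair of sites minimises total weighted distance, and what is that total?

Evaluate every pair (each demand assigned to the nearer of the two):
  {X, Z}: total = 1149
  {Y, X}: total = 1161
  {Y, Z}: total = 1272
  {X, W}: total = 1291
  {W, Z}: total = 1456
  {Y, W}: total = 1643
Best pair: {X, Z} with total 1149.

{X, Z}, total 1149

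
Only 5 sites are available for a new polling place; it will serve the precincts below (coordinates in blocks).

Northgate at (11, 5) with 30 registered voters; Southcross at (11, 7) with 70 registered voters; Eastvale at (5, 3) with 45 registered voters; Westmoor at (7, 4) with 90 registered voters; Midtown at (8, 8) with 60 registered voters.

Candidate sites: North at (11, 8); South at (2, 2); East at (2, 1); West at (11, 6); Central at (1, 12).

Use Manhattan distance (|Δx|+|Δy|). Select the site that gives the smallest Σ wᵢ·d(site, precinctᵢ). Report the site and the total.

West, total 1345 blocks

Total weighted distance at each candidate:
  North (11, 8): total = 1555
  South (2, 2): total = 2870
  East (2, 1): total = 3165
  West (11, 6): total = 1345
  Central (1, 12): total = 4065
Minimum is at West with total 1345 blocks.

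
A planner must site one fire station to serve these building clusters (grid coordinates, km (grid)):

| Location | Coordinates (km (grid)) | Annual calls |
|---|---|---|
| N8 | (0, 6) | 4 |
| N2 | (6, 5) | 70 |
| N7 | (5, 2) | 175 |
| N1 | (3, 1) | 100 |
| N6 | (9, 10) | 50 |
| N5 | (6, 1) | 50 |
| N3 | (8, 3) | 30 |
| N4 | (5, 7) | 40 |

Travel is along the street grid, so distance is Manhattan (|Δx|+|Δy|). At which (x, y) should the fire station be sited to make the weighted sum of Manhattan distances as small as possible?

Manhattan distance separates: Σwᵢ(|x−xᵢ|+|y−yᵢ|) = Σwᵢ|x−xᵢ| + Σwᵢ|y−yᵢ|, so x and y are optimised independently as 1-D weighted medians.
Total weight W = 519; half = 259.5.
x-coordinate, sorted with cumulative weight:
  x=0 (N8, w=4) cum 4
  x=3 (N1, w=100) cum 104
  x=5 (N7, w=175) cum 279  ← median
  x=5 (N4, w=40) cum 319
  x=6 (N2, w=70) cum 389
  x=6 (N5, w=50) cum 439
  x=8 (N3, w=30) cum 469
  x=9 (N6, w=50) cum 519
⇒ x* = 5
y-coordinate, sorted with cumulative weight:
  y=1 (N1, w=100) cum 100
  y=1 (N5, w=50) cum 150
  y=2 (N7, w=175) cum 325  ← median
  y=3 (N3, w=30) cum 355
  y=5 (N2, w=70) cum 425
  y=6 (N8, w=4) cum 429
  y=7 (N4, w=40) cum 469
  y=10 (N6, w=50) cum 519
⇒ y* = 2

(5, 2)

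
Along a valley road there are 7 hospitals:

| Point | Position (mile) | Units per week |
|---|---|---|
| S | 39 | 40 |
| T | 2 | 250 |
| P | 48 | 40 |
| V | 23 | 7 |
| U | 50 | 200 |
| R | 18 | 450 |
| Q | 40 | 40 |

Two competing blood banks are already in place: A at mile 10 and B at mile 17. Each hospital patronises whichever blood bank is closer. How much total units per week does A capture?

250

The indifferent point is the midpoint (10+17)/2 = 13.5; hospitals left of it (closer to A at 10) go to A, those right go to B.
  T at 2 (w=250) → A
  R at 18 (w=450) → B
  V at 23 (w=7) → B
  S at 39 (w=40) → B
  Q at 40 (w=40) → B
  P at 48 (w=40) → B
  U at 50 (w=200) → B
A captures 250; B captures 777.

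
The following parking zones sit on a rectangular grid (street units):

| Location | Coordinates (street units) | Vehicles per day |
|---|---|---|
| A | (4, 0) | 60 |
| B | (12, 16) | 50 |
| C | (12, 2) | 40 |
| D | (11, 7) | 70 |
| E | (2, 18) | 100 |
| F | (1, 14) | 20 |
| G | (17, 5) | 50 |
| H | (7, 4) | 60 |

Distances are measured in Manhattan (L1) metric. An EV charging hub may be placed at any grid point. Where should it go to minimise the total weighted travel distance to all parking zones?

(7, 7)

Manhattan distance separates: Σwᵢ(|x−xᵢ|+|y−yᵢ|) = Σwᵢ|x−xᵢ| + Σwᵢ|y−yᵢ|, so x and y are optimised independently as 1-D weighted medians.
Total weight W = 450; half = 225.
x-coordinate, sorted with cumulative weight:
  x=1 (F, w=20) cum 20
  x=2 (E, w=100) cum 120
  x=4 (A, w=60) cum 180
  x=7 (H, w=60) cum 240  ← median
  x=11 (D, w=70) cum 310
  x=12 (B, w=50) cum 360
  x=12 (C, w=40) cum 400
  x=17 (G, w=50) cum 450
⇒ x* = 7
y-coordinate, sorted with cumulative weight:
  y=0 (A, w=60) cum 60
  y=2 (C, w=40) cum 100
  y=4 (H, w=60) cum 160
  y=5 (G, w=50) cum 210
  y=7 (D, w=70) cum 280  ← median
  y=14 (F, w=20) cum 300
  y=16 (B, w=50) cum 350
  y=18 (E, w=100) cum 450
⇒ y* = 7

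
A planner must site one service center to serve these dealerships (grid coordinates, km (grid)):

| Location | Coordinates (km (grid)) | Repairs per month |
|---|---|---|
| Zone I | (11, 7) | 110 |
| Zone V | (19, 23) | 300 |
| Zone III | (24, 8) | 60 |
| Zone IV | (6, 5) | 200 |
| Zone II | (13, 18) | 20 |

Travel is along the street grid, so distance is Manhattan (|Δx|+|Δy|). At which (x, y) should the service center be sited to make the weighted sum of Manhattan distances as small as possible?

(19, 8)

Manhattan distance separates: Σwᵢ(|x−xᵢ|+|y−yᵢ|) = Σwᵢ|x−xᵢ| + Σwᵢ|y−yᵢ|, so x and y are optimised independently as 1-D weighted medians.
Total weight W = 690; half = 345.
x-coordinate, sorted with cumulative weight:
  x=6 (Zone IV, w=200) cum 200
  x=11 (Zone I, w=110) cum 310
  x=13 (Zone II, w=20) cum 330
  x=19 (Zone V, w=300) cum 630  ← median
  x=24 (Zone III, w=60) cum 690
⇒ x* = 19
y-coordinate, sorted with cumulative weight:
  y=5 (Zone IV, w=200) cum 200
  y=7 (Zone I, w=110) cum 310
  y=8 (Zone III, w=60) cum 370  ← median
  y=18 (Zone II, w=20) cum 390
  y=23 (Zone V, w=300) cum 690
⇒ y* = 8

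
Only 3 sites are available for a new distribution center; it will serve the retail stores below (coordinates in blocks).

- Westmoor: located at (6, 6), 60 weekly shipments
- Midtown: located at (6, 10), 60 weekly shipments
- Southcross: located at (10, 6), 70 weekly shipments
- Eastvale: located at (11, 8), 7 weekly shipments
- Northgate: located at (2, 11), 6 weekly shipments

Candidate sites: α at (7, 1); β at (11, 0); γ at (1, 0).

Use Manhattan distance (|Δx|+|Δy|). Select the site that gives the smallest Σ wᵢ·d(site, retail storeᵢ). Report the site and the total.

α, total 1687 blocks

Total weighted distance at each candidate:
  α (7, 1): total = 1687
  β (11, 0): total = 2226
  γ (1, 0): total = 2808
Minimum is at α with total 1687 blocks.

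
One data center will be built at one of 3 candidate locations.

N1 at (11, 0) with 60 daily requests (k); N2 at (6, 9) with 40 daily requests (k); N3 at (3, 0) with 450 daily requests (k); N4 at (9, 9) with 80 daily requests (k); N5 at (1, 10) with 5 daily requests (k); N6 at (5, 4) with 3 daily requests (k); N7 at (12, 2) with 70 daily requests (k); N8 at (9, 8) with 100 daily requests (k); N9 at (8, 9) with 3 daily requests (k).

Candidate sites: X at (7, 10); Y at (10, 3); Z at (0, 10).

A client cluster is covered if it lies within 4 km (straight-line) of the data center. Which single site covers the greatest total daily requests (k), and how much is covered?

X, covering 223

Coverage radius r = 4 km; a point is covered iff (Δx)²+(Δy)² ≤ 4² = 16.
  X (7, 10): covers {N2, N4, N8, N9} → 223
  Y (10, 3): covers {N1, N7} → 130
  Z (0, 10): covers {N5} → 5
Maximum coverage at X: 223 daily requests (k).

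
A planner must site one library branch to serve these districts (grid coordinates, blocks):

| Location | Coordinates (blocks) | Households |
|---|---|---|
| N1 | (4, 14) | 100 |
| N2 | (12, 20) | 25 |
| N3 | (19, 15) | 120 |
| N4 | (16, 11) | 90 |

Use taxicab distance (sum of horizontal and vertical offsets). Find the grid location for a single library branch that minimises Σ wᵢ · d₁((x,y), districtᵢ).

(16, 14)

Manhattan distance separates: Σwᵢ(|x−xᵢ|+|y−yᵢ|) = Σwᵢ|x−xᵢ| + Σwᵢ|y−yᵢ|, so x and y are optimised independently as 1-D weighted medians.
Total weight W = 335; half = 167.5.
x-coordinate, sorted with cumulative weight:
  x=4 (N1, w=100) cum 100
  x=12 (N2, w=25) cum 125
  x=16 (N4, w=90) cum 215  ← median
  x=19 (N3, w=120) cum 335
⇒ x* = 16
y-coordinate, sorted with cumulative weight:
  y=11 (N4, w=90) cum 90
  y=14 (N1, w=100) cum 190  ← median
  y=15 (N3, w=120) cum 310
  y=20 (N2, w=25) cum 335
⇒ y* = 14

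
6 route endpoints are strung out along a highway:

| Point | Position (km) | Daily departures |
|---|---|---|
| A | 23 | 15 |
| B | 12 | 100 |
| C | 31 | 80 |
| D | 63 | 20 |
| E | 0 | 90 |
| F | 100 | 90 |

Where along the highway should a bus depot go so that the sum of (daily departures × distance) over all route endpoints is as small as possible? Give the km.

For a sum of weighted absolute distances on a line, the optimum is the weighted median (not the mean). Total weight W = 395; half-weight = 197.5.
Sort by position and accumulate weight:
  km 0 (E, w=90) → cum 90
  km 12 (B, w=100) → cum 190
  km 23 (A, w=15) → cum 205  ≥ 197.5 → median here
  km 31 (C, w=80) → cum 285
  km 63 (D, w=20) → cum 305
  km 100 (F, w=90) → cum 395
Optimal location: km 23.

x = 23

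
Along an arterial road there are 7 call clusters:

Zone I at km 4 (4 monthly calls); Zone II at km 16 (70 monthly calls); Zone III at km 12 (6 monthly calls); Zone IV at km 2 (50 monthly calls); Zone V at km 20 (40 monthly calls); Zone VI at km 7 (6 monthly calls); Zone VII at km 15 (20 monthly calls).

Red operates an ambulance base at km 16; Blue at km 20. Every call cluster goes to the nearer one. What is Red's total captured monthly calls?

156

The indifferent point is the midpoint (16+20)/2 = 18; call clusters left of it (closer to Red at 16) go to Red, those right go to Blue.
  Zone IV at 2 (w=50) → Red
  Zone I at 4 (w=4) → Red
  Zone VI at 7 (w=6) → Red
  Zone III at 12 (w=6) → Red
  Zone VII at 15 (w=20) → Red
  Zone II at 16 (w=70) → Red
  Zone V at 20 (w=40) → Blue
Red captures 156; Blue captures 40.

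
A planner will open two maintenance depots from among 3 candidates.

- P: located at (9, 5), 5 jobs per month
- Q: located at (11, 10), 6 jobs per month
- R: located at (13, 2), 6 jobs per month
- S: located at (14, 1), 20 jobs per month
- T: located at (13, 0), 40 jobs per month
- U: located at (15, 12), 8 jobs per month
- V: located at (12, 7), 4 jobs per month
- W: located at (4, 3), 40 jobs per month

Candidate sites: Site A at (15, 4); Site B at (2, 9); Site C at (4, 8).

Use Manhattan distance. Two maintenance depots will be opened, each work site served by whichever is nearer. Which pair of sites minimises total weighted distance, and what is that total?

Evaluate every pair (each demand assigned to the nearer of the two):
  {Site A, Site C}: total = 721
  {Site A, Site B}: total = 847
  {Site B, Site C}: total = 1560
Best pair: {Site A, Site C} with total 721.

{Site A, Site C}, total 721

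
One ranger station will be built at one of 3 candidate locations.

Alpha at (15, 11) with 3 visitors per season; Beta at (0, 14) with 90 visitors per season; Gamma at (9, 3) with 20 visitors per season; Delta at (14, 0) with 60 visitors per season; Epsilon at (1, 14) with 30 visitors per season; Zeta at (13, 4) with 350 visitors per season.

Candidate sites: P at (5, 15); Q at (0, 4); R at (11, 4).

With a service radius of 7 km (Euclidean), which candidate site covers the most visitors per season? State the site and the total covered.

R, covering 430

Coverage radius r = 7 km; a point is covered iff (Δx)²+(Δy)² ≤ 7² = 49.
  P (5, 15): covers {Beta, Epsilon} → 120
  Q (0, 4): covers {none} → 0
  R (11, 4): covers {Gamma, Delta, Zeta} → 430
Maximum coverage at R: 430 visitors per season.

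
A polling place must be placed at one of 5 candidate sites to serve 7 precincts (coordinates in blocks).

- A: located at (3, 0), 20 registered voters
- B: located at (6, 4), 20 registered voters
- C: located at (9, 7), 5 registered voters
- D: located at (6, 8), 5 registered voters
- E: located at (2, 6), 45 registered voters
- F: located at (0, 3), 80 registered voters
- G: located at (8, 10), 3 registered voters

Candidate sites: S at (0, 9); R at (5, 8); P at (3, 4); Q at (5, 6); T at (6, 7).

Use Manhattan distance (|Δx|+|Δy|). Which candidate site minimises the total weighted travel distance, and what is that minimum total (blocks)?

Total weighted distance at each candidate:
  S (0, 9): total = 1282
  R (5, 8): total = 1370
  P (3, 4): total = 708
  Q (5, 6): total = 1056
  T (6, 7): total = 1320
Minimum is at P with total 708 blocks.

P, total 708 blocks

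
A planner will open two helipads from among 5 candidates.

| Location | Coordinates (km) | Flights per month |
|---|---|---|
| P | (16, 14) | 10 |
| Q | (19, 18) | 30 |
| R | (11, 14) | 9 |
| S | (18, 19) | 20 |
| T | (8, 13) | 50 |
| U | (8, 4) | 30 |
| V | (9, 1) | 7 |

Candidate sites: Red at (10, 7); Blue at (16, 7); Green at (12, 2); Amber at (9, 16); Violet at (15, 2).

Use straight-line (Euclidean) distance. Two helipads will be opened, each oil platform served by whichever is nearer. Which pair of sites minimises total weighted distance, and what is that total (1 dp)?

Evaluate every pair (each demand assigned to the nearer of the two):
  {Red, Amber}: total = 902.8
  {Green, Amber}: total = 908.3
  {Amber, Violet}: total = 1013.0
  {Blue, Amber}: total = 1070.1
  {Red, Blue}: total = 1186.0
  {Red, Green}: total = 1317.2
  {Red, Violet}: total = 1337.6
  {Blue, Green}: total = 1389.1
  {Blue, Violet}: total = 1493.8
  {Green, Violet}: total = 1810.4
Best pair: {Red, Amber} with total 902.8.

{Red, Amber}, total 902.8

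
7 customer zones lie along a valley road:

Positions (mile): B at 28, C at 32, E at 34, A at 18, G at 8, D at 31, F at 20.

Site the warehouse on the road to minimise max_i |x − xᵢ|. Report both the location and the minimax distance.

The 1-center on a line is the midpoint of the two extreme points: leftmost at 8, rightmost at 34.
Optimal location = (8 + 34)/2 = 21; maximum distance = (34 − 8)/2 = 13.

location 21, max distance 13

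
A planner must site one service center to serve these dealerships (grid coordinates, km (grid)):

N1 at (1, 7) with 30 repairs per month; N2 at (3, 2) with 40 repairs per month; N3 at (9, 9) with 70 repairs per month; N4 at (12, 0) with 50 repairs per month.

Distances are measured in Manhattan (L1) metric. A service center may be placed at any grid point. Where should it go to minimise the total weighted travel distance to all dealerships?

Manhattan distance separates: Σwᵢ(|x−xᵢ|+|y−yᵢ|) = Σwᵢ|x−xᵢ| + Σwᵢ|y−yᵢ|, so x and y are optimised independently as 1-D weighted medians.
Total weight W = 190; half = 95.
x-coordinate, sorted with cumulative weight:
  x=1 (N1, w=30) cum 30
  x=3 (N2, w=40) cum 70
  x=9 (N3, w=70) cum 140  ← median
  x=12 (N4, w=50) cum 190
⇒ x* = 9
y-coordinate, sorted with cumulative weight:
  y=0 (N4, w=50) cum 50
  y=2 (N2, w=40) cum 90
  y=7 (N1, w=30) cum 120  ← median
  y=9 (N3, w=70) cum 190
⇒ y* = 7

(9, 7)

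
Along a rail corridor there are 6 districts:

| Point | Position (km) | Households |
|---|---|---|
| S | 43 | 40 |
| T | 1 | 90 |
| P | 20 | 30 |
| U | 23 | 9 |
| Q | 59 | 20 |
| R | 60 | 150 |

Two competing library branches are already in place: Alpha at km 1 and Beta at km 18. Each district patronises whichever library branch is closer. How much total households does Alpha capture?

90

The indifferent point is the midpoint (1+18)/2 = 9.5; districts left of it (closer to Alpha at 1) go to Alpha, those right go to Beta.
  T at 1 (w=90) → Alpha
  P at 20 (w=30) → Beta
  U at 23 (w=9) → Beta
  S at 43 (w=40) → Beta
  Q at 59 (w=20) → Beta
  R at 60 (w=150) → Beta
Alpha captures 90; Beta captures 249.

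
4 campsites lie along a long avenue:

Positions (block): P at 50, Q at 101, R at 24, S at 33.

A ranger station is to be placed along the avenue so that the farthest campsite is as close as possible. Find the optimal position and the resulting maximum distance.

The 1-center on a line is the midpoint of the two extreme points: leftmost at 24, rightmost at 101.
Optimal location = (24 + 101)/2 = 62.5; maximum distance = (101 − 24)/2 = 38.5.

location 62.5, max distance 38.5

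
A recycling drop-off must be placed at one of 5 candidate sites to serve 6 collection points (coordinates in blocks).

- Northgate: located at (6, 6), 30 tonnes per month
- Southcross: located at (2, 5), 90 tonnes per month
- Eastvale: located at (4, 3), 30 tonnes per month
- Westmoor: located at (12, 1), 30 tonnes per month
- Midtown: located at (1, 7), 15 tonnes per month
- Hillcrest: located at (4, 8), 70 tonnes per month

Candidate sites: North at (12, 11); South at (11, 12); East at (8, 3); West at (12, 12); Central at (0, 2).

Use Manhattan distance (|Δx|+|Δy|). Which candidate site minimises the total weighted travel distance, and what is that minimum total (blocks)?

East, total 1965 blocks

Total weighted distance at each candidate:
  North (12, 11): total = 3545
  South (11, 12): total = 3605
  East (8, 3): total = 1965
  West (12, 12): total = 3810
  Central (0, 2): total = 2080
Minimum is at East with total 1965 blocks.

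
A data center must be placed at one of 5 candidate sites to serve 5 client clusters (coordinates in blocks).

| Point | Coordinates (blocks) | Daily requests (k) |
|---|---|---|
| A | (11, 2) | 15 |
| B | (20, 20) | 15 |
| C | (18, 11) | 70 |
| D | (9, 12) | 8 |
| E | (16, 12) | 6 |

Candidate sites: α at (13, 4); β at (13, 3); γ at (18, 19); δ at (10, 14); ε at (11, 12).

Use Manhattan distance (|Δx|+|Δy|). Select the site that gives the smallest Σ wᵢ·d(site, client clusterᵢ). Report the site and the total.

Total weighted distance at each candidate:
  α (13, 4): total = 1407
  β (13, 3): total = 1491
  γ (18, 19): total = 1147
  δ (10, 14): total = 1277
  ε (11, 12): total = 1011
Minimum is at ε with total 1011 blocks.

ε, total 1011 blocks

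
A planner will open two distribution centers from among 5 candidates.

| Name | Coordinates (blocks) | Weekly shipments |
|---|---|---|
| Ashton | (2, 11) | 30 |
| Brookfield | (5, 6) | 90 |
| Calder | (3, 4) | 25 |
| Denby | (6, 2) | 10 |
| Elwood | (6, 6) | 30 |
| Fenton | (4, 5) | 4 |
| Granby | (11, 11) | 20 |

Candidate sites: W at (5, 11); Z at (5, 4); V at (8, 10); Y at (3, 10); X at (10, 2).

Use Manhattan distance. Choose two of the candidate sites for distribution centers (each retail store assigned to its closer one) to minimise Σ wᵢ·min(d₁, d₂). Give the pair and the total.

Evaluate every pair (each demand assigned to the nearer of the two):
  {W, Z}: total = 568
  {Z, Y}: total = 598
  {Z, V}: total = 648
  {Z, X}: total = 858
  {W, Y}: total = 1084
  {W, X}: total = 1133
  {V, Y}: total = 1134
  {W, V}: total = 1153
  {Y, X}: total = 1204
  {V, X}: total = 1401
Best pair: {W, Z} with total 568.

{W, Z}, total 568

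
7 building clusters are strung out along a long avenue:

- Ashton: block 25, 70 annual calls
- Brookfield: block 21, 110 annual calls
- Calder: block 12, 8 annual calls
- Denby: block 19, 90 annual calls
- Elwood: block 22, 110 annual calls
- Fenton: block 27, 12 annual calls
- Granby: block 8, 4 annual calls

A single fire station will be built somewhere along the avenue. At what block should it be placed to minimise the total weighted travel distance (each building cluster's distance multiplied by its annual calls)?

For a sum of weighted absolute distances on a line, the optimum is the weighted median (not the mean). Total weight W = 404; half-weight = 202.
Sort by position and accumulate weight:
  block 8 (Granby, w=4) → cum 4
  block 12 (Calder, w=8) → cum 12
  block 19 (Denby, w=90) → cum 102
  block 21 (Brookfield, w=110) → cum 212  ≥ 202 → median here
  block 22 (Elwood, w=110) → cum 322
  block 25 (Ashton, w=70) → cum 392
  block 27 (Fenton, w=12) → cum 404
Optimal location: block 21.

x = 21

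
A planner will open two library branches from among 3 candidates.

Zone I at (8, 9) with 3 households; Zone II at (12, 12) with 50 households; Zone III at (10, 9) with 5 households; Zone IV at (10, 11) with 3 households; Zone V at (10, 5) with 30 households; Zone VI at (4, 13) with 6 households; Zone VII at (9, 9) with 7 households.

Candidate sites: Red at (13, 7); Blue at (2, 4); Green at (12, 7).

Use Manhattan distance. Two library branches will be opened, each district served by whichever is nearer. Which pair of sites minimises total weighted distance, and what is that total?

Evaluate every pair (each demand assigned to the nearer of the two):
  {Blue, Green}: total = 527
  {Red, Green}: total = 545
  {Red, Blue}: total = 625
Best pair: {Blue, Green} with total 527.

{Blue, Green}, total 527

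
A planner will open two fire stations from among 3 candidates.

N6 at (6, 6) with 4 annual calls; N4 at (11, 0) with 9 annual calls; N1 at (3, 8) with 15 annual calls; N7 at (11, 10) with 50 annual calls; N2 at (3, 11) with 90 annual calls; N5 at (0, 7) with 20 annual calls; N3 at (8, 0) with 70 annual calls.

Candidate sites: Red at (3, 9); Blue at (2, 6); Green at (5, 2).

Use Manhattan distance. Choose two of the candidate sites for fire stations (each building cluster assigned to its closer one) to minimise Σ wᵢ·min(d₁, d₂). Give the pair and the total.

{Red, Green}, total 1187

Evaluate every pair (each demand assigned to the nearer of the two):
  {Red, Green}: total = 1187
  {Red, Blue}: total = 1696
  {Blue, Green}: total = 1733
Best pair: {Red, Green} with total 1187.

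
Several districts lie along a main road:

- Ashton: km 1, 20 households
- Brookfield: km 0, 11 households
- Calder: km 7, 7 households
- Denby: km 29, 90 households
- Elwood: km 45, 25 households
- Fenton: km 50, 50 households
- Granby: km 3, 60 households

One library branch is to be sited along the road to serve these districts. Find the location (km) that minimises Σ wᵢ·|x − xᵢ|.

For a sum of weighted absolute distances on a line, the optimum is the weighted median (not the mean). Total weight W = 263; half-weight = 131.5.
Sort by position and accumulate weight:
  km 0 (Brookfield, w=11) → cum 11
  km 1 (Ashton, w=20) → cum 31
  km 3 (Granby, w=60) → cum 91
  km 7 (Calder, w=7) → cum 98
  km 29 (Denby, w=90) → cum 188  ≥ 131.5 → median here
  km 45 (Elwood, w=25) → cum 213
  km 50 (Fenton, w=50) → cum 263
Optimal location: km 29.

x = 29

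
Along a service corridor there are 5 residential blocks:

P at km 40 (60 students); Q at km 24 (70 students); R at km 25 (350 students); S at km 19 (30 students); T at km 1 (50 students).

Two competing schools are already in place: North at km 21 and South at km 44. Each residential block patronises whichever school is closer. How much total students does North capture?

The indifferent point is the midpoint (21+44)/2 = 32.5; residential blocks left of it (closer to North at 21) go to North, those right go to South.
  T at 1 (w=50) → North
  S at 19 (w=30) → North
  Q at 24 (w=70) → North
  R at 25 (w=350) → North
  P at 40 (w=60) → South
North captures 500; South captures 60.

500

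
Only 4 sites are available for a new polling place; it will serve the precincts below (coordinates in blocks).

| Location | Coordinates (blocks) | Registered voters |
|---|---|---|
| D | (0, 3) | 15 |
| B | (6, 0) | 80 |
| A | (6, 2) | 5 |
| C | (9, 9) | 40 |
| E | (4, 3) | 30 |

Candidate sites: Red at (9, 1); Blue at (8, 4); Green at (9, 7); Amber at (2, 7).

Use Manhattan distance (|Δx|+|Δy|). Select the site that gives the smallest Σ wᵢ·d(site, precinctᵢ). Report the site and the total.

Total weighted distance at each candidate:
  Red (9, 1): total = 1035
  Blue (8, 4): total = 1025
  Green (9, 7): total = 1385
  Amber (2, 7): total = 1555
Minimum is at Blue with total 1025 blocks.

Blue, total 1025 blocks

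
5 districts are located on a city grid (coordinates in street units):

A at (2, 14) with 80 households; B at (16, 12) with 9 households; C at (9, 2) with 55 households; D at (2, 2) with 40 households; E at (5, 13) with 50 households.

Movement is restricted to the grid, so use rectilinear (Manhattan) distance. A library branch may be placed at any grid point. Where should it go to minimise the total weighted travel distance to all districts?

(2, 13)

Manhattan distance separates: Σwᵢ(|x−xᵢ|+|y−yᵢ|) = Σwᵢ|x−xᵢ| + Σwᵢ|y−yᵢ|, so x and y are optimised independently as 1-D weighted medians.
Total weight W = 234; half = 117.
x-coordinate, sorted with cumulative weight:
  x=2 (A, w=80) cum 80
  x=2 (D, w=40) cum 120  ← median
  x=5 (E, w=50) cum 170
  x=9 (C, w=55) cum 225
  x=16 (B, w=9) cum 234
⇒ x* = 2
y-coordinate, sorted with cumulative weight:
  y=2 (C, w=55) cum 55
  y=2 (D, w=40) cum 95
  y=12 (B, w=9) cum 104
  y=13 (E, w=50) cum 154  ← median
  y=14 (A, w=80) cum 234
⇒ y* = 13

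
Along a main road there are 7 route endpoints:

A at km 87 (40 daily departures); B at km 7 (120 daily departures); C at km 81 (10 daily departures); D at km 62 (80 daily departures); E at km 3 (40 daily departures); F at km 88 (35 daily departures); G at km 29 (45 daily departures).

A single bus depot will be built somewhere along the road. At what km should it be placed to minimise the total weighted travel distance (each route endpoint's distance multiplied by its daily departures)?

For a sum of weighted absolute distances on a line, the optimum is the weighted median (not the mean). Total weight W = 370; half-weight = 185.
Sort by position and accumulate weight:
  km 3 (E, w=40) → cum 40
  km 7 (B, w=120) → cum 160
  km 29 (G, w=45) → cum 205  ≥ 185 → median here
  km 62 (D, w=80) → cum 285
  km 81 (C, w=10) → cum 295
  km 87 (A, w=40) → cum 335
  km 88 (F, w=35) → cum 370
Optimal location: km 29.

x = 29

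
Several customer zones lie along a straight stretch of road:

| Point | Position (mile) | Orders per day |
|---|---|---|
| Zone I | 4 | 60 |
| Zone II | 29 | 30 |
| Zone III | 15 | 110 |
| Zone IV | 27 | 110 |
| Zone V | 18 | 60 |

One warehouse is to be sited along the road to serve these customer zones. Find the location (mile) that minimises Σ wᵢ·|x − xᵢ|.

For a sum of weighted absolute distances on a line, the optimum is the weighted median (not the mean). Total weight W = 370; half-weight = 185.
Sort by position and accumulate weight:
  mile 4 (Zone I, w=60) → cum 60
  mile 15 (Zone III, w=110) → cum 170
  mile 18 (Zone V, w=60) → cum 230  ≥ 185 → median here
  mile 27 (Zone IV, w=110) → cum 340
  mile 29 (Zone II, w=30) → cum 370
Optimal location: mile 18.

x = 18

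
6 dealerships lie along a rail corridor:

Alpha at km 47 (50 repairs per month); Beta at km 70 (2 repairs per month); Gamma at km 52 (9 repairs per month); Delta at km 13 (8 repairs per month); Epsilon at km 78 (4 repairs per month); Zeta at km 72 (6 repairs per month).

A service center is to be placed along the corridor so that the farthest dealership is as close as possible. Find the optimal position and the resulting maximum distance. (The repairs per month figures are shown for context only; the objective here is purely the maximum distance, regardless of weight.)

The 1-center on a line is the midpoint of the two extreme points: leftmost at 13, rightmost at 78.
Optimal location = (13 + 78)/2 = 45.5; maximum distance = (78 − 13)/2 = 32.5.

location 45.5, max distance 32.5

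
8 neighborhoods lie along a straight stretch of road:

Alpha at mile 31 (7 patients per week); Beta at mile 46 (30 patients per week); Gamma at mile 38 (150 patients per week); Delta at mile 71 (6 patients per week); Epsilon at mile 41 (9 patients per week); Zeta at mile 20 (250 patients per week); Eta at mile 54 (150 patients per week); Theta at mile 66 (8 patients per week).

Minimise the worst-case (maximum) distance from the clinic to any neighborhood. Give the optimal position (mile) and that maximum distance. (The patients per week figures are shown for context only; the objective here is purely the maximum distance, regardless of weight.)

The 1-center on a line is the midpoint of the two extreme points: leftmost at 20, rightmost at 71.
Optimal location = (20 + 71)/2 = 45.5; maximum distance = (71 − 20)/2 = 25.5.

location 45.5, max distance 25.5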